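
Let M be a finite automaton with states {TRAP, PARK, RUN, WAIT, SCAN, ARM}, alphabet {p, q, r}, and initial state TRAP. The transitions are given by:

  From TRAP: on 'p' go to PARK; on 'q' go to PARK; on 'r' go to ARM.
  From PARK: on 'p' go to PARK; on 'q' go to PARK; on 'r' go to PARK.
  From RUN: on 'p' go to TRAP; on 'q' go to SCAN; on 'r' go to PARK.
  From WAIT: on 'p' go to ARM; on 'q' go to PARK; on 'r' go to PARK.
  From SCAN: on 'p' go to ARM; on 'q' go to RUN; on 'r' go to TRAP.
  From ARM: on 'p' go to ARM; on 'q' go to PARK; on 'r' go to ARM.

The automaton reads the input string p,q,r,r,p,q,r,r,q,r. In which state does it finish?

TRAP → PARK → PARK → PARK → PARK → PARK → PARK → PARK → PARK → PARK → PARK

PARK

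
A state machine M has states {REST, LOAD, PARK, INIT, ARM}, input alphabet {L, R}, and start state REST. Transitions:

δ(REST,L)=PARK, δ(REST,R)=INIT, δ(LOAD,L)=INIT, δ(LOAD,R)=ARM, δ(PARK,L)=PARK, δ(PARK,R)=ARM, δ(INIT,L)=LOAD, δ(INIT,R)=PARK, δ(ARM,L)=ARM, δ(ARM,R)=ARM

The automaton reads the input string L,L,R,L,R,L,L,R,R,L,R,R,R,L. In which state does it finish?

Trace: REST -L-> PARK -L-> PARK -R-> ARM -L-> ARM -R-> ARM -L-> ARM -L-> ARM -R-> ARM -R-> ARM -L-> ARM -R-> ARM -R-> ARM -R-> ARM -L-> ARM

ARM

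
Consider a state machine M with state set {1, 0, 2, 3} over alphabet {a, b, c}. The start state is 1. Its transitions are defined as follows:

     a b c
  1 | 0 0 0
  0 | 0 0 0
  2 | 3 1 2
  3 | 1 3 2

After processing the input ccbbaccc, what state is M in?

1 → 0 → 0 → 0 → 0 → 0 → 0 → 0 → 0

0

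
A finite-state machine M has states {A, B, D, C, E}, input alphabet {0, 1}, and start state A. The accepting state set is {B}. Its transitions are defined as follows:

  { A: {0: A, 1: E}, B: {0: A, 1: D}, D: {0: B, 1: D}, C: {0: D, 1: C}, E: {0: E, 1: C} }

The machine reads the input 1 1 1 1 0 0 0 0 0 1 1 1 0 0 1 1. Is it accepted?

start at A
read '1': A → E
read '1': E → C
read '1': C → C
read '1': C → C
read '0': C → D
read '0': D → B
read '0': B → A
read '0': A → A
read '0': A → A
read '1': A → E
read '1': E → C
read '1': C → C
read '0': C → D
read '0': D → B
read '1': B → D
read '1': D → D
End state D is not accepting.

No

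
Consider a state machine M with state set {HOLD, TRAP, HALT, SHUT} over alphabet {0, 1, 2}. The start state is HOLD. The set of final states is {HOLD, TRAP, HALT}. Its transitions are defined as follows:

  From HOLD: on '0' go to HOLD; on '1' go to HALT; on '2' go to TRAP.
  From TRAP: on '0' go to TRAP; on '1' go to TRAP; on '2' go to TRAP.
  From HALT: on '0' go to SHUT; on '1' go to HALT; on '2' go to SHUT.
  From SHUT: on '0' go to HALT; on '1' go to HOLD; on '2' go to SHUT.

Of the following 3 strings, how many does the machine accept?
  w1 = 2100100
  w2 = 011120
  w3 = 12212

w1: Trace: HOLD -2-> TRAP -1-> TRAP -0-> TRAP -0-> TRAP -1-> TRAP -0-> TRAP -0-> TRAP  → end TRAP, accepted
w2: Trace: HOLD -0-> HOLD -1-> HALT -1-> HALT -1-> HALT -2-> SHUT -0-> HALT  → end HALT, accepted
w3: Trace: HOLD -1-> HALT -2-> SHUT -2-> SHUT -1-> HOLD -2-> TRAP  → end TRAP, accepted

3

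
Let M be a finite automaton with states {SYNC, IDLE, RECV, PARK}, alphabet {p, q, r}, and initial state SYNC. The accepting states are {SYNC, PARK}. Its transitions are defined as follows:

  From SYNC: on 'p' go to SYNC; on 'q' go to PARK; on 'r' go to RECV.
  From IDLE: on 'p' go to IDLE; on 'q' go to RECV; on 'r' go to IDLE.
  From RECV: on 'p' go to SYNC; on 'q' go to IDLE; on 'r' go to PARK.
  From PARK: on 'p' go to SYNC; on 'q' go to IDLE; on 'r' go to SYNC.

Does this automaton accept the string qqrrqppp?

SYNC → PARK → IDLE → IDLE → IDLE → RECV → SYNC → SYNC → SYNC
End state SYNC is accepting.

Yes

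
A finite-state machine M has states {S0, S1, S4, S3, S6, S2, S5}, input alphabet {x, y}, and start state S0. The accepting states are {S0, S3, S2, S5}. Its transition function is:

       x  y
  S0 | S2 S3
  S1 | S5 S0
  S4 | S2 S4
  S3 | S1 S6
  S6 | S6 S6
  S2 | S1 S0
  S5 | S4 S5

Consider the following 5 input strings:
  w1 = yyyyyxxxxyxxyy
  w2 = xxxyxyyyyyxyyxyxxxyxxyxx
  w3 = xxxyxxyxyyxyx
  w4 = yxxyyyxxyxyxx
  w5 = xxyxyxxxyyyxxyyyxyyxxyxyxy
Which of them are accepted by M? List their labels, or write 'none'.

w1:
  start at S0
  read 'y': S0 → S3
  read 'y': S3 → S6
  read 'y': S6 → S6
  read 'y': S6 → S6
  read 'y': S6 → S6
  read 'x': S6 → S6
  read 'x': S6 → S6
  read 'x': S6 → S6
  read 'x': S6 → S6
  read 'y': S6 → S6
  read 'x': S6 → S6
  read 'x': S6 → S6
  read 'y': S6 → S6
  read 'y': S6 → S6
  end S6, rejected
w2:
  start at S0
  read 'x': S0 → S2
  read 'x': S2 → S1
  read 'x': S1 → S5
  read 'y': S5 → S5
  read 'x': S5 → S4
  read 'y': S4 → S4
  read 'y': S4 → S4
  read 'y': S4 → S4
  read 'y': S4 → S4
  read 'y': S4 → S4
  read 'x': S4 → S2
  read 'y': S2 → S0
  read 'y': S0 → S3
  read 'x': S3 → S1
  read 'y': S1 → S0
  read 'x': S0 → S2
  read 'x': S2 → S1
  read 'x': S1 → S5
  read 'y': S5 → S5
  read 'x': S5 → S4
  read 'x': S4 → S2
  read 'y': S2 → S0
  read 'x': S0 → S2
  read 'x': S2 → S1
  end S1, rejected
w3:
  start at S0
  read 'x': S0 → S2
  read 'x': S2 → S1
  read 'x': S1 → S5
  read 'y': S5 → S5
  read 'x': S5 → S4
  read 'x': S4 → S2
  read 'y': S2 → S0
  read 'x': S0 → S2
  read 'y': S2 → S0
  read 'y': S0 → S3
  read 'x': S3 → S1
  read 'y': S1 → S0
  read 'x': S0 → S2
  end S2, accepted
w4:
  start at S0
  read 'y': S0 → S3
  read 'x': S3 → S1
  read 'x': S1 → S5
  read 'y': S5 → S5
  read 'y': S5 → S5
  read 'y': S5 → S5
  read 'x': S5 → S4
  read 'x': S4 → S2
  read 'y': S2 → S0
  read 'x': S0 → S2
  read 'y': S2 → S0
  read 'x': S0 → S2
  read 'x': S2 → S1
  end S1, rejected
w5:
  start at S0
  read 'x': S0 → S2
  read 'x': S2 → S1
  read 'y': S1 → S0
  read 'x': S0 → S2
  read 'y': S2 → S0
  read 'x': S0 → S2
  read 'x': S2 → S1
  read 'x': S1 → S5
  read 'y': S5 → S5
  read 'y': S5 → S5
  read 'y': S5 → S5
  read 'x': S5 → S4
  read 'x': S4 → S2
  read 'y': S2 → S0
  read 'y': S0 → S3
  read 'y': S3 → S6
  read 'x': S6 → S6
  read 'y': S6 → S6
  read 'y': S6 → S6
  read 'x': S6 → S6
  read 'x': S6 → S6
  read 'y': S6 → S6
  read 'x': S6 → S6
  read 'y': S6 → S6
  read 'x': S6 → S6
  read 'y': S6 → S6
  end S6, rejected

w3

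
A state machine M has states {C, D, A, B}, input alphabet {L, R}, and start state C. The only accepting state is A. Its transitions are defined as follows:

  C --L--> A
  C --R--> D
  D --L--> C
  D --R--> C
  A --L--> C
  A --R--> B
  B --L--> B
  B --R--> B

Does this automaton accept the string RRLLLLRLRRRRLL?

C → D → C → A → C → A → C → D → C → D → C → D → C → A → C
End state C is not accepting.

No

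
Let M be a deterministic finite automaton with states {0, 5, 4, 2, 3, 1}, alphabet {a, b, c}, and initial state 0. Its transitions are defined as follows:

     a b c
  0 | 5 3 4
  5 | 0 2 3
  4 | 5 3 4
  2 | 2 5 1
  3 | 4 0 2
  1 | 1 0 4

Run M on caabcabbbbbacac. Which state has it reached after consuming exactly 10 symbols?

2

Trace: 0 -c-> 4 -a-> 5 -a-> 0 -b-> 3 -c-> 2 -a-> 2 -b-> 5 -b-> 2 -b-> 5 -b-> 2
After 10 symbols: 2.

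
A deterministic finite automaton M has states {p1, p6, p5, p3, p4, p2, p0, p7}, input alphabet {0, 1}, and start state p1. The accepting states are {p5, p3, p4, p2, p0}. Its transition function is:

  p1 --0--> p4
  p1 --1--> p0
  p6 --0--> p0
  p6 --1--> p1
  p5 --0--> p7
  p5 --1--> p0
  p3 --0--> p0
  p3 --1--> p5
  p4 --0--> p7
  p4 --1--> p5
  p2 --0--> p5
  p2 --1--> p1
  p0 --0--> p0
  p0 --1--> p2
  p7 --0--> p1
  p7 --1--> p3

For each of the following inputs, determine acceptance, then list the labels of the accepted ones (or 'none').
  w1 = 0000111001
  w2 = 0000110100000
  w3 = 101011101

w1:
  start at p1
  read '0': p1 → p4
  read '0': p4 → p7
  read '0': p7 → p1
  read '0': p1 → p4
  read '1': p4 → p5
  read '1': p5 → p0
  read '1': p0 → p2
  read '0': p2 → p5
  read '0': p5 → p7
  read '1': p7 → p3
  end p3, accepted
w2:
  start at p1
  read '0': p1 → p4
  read '0': p4 → p7
  read '0': p7 → p1
  read '0': p1 → p4
  read '1': p4 → p5
  read '1': p5 → p0
  read '0': p0 → p0
  read '1': p0 → p2
  read '0': p2 → p5
  read '0': p5 → p7
  read '0': p7 → p1
  read '0': p1 → p4
  read '0': p4 → p7
  end p7, rejected
w3:
  start at p1
  read '1': p1 → p0
  read '0': p0 → p0
  read '1': p0 → p2
  read '0': p2 → p5
  read '1': p5 → p0
  read '1': p0 → p2
  read '1': p2 → p1
  read '0': p1 → p4
  read '1': p4 → p5
  end p5, accepted

w1, w3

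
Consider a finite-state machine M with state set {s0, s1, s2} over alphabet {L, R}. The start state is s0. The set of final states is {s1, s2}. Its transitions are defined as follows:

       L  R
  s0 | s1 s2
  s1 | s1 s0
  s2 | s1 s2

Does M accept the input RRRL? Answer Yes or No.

start at s0
read 'R': s0 → s2
read 'R': s2 → s2
read 'R': s2 → s2
read 'L': s2 → s1
End state s1 is accepting.

Yes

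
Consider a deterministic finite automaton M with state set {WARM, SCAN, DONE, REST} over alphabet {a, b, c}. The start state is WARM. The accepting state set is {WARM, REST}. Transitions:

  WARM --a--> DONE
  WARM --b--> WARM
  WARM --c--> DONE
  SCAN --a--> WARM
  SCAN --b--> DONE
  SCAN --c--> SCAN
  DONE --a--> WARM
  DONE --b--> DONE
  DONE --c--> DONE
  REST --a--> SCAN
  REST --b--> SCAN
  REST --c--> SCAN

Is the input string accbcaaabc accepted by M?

No

WARM → DONE → DONE → DONE → DONE → DONE → WARM → DONE → WARM → WARM → DONE
End state DONE is not accepting.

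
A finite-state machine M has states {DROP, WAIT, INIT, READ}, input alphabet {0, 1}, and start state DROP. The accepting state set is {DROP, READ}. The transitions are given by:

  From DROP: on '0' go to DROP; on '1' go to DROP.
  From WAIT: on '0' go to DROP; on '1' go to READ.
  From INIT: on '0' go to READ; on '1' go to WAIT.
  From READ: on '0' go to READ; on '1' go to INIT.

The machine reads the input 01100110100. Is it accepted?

start at DROP
read '0': DROP → DROP
read '1': DROP → DROP
read '1': DROP → DROP
read '0': DROP → DROP
read '0': DROP → DROP
read '1': DROP → DROP
read '1': DROP → DROP
read '0': DROP → DROP
read '1': DROP → DROP
read '0': DROP → DROP
read '0': DROP → DROP
End state DROP is accepting.

Yes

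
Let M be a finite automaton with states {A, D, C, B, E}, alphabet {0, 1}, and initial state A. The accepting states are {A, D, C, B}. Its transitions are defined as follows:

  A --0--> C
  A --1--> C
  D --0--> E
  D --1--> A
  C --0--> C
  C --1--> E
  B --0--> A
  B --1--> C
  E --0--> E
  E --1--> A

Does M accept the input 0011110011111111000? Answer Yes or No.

Yes

Trace: A -0-> C -0-> C -1-> E -1-> A -1-> C -1-> E -0-> E -0-> E -1-> A -1-> C -1-> E -1-> A -1-> C -1-> E -1-> A -1-> C -0-> C -0-> C -0-> C
End state C is accepting.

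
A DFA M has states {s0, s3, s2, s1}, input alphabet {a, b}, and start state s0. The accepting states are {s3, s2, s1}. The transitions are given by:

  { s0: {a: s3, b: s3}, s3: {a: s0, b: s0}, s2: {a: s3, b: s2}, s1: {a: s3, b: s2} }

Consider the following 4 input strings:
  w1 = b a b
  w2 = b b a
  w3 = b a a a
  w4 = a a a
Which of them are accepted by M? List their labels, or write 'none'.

w1: Trace: s0 -b-> s3 -a-> s0 -b-> s3  → end s3, accepted
w2: Trace: s0 -b-> s3 -b-> s0 -a-> s3  → end s3, accepted
w3: Trace: s0 -b-> s3 -a-> s0 -a-> s3 -a-> s0  → end s0, rejected
w4: Trace: s0 -a-> s3 -a-> s0 -a-> s3  → end s3, accepted

w1, w2, w4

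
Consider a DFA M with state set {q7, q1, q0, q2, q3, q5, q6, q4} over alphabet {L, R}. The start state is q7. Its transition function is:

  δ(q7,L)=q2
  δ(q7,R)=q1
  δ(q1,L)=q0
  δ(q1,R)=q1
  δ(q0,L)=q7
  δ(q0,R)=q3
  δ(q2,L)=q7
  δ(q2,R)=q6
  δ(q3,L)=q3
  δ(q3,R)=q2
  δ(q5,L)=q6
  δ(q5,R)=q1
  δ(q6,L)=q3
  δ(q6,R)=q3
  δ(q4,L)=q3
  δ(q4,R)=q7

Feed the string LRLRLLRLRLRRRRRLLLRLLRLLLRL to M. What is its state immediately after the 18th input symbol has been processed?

q7 → q2 → q6 → q3 → q2 → q7 → q2 → q6 → q3 → q2 → q7 → q1 → q1 → q1 → q1 → q1 → q0 → q7 → q2
After 18 symbols: q2.

q2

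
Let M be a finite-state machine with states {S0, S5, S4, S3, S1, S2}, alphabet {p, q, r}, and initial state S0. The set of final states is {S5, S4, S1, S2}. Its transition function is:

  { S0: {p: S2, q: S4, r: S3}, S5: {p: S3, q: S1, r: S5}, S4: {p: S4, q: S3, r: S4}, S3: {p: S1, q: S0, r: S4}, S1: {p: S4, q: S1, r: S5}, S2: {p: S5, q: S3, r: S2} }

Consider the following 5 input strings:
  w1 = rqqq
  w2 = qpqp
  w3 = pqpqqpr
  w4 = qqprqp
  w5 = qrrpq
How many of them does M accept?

w1: S0 → S3 → S0 → S4 → S3  → end S3, rejected
w2: S0 → S4 → S4 → S3 → S1  → end S1, accepted
w3: S0 → S2 → S3 → S1 → S1 → S1 → S4 → S4  → end S4, accepted
w4: S0 → S4 → S3 → S1 → S5 → S1 → S4  → end S4, accepted
w5: S0 → S4 → S4 → S4 → S4 → S3  → end S3, rejected

3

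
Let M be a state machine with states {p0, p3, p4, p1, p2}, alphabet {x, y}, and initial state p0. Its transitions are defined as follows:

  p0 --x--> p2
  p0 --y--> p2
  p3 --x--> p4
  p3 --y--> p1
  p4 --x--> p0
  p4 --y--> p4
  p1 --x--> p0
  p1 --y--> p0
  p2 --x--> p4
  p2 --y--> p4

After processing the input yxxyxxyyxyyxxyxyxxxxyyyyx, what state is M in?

p0

p0 → p2 → p4 → p0 → p2 → p4 → p0 → p2 → p4 → p0 → p2 → p4 → p0 → p2 → p4 → p0 → p2 → p4 → p0 → p2 → p4 → p4 → p4 → p4 → p4 → p0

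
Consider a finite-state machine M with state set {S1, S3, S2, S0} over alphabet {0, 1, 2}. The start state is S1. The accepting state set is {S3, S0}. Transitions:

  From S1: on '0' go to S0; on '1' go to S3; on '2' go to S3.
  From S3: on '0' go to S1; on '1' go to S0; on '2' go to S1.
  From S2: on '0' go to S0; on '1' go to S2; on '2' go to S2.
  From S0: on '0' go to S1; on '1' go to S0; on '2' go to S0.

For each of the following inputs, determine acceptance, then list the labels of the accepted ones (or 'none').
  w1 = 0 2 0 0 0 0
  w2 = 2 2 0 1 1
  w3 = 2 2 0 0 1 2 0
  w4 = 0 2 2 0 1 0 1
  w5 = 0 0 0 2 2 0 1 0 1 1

w1: Trace: S1 -0-> S0 -2-> S0 -0-> S1 -0-> S0 -0-> S1 -0-> S0  → end S0, accepted
w2: Trace: S1 -2-> S3 -2-> S1 -0-> S0 -1-> S0 -1-> S0  → end S0, accepted
w3: Trace: S1 -2-> S3 -2-> S1 -0-> S0 -0-> S1 -1-> S3 -2-> S1 -0-> S0  → end S0, accepted
w4: Trace: S1 -0-> S0 -2-> S0 -2-> S0 -0-> S1 -1-> S3 -0-> S1 -1-> S3  → end S3, accepted
w5: Trace: S1 -0-> S0 -0-> S1 -0-> S0 -2-> S0 -2-> S0 -0-> S1 -1-> S3 -0-> S1 -1-> S3 -1-> S0  → end S0, accepted

w1, w2, w3, w4, w5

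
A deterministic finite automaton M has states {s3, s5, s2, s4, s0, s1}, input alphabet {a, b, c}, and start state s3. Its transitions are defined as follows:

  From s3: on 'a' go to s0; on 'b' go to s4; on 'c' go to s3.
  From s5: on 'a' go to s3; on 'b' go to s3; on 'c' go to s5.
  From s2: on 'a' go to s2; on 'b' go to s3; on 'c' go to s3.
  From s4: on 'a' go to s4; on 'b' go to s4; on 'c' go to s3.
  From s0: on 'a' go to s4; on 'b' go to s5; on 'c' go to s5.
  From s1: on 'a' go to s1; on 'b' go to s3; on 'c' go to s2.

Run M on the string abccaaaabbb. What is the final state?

s4

s3 → s0 → s5 → s5 → s5 → s3 → s0 → s4 → s4 → s4 → s4 → s4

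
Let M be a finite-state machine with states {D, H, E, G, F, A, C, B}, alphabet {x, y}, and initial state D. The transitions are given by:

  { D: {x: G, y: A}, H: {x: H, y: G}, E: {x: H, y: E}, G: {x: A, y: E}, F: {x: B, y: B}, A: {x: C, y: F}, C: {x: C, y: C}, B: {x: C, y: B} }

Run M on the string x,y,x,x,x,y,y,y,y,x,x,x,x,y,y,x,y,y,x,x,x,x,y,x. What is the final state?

A

D → G → E → H → H → H → G → E → E → E → H → H → H → H → G → E → H → G → E → H → H → H → H → G → A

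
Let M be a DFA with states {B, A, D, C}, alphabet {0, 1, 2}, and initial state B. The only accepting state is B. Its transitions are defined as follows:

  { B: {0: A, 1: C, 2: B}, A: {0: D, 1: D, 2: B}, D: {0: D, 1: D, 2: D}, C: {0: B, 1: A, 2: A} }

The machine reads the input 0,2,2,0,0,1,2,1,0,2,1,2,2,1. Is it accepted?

No

B → A → B → B → A → D → D → D → D → D → D → D → D → D → D
End state D is not accepting.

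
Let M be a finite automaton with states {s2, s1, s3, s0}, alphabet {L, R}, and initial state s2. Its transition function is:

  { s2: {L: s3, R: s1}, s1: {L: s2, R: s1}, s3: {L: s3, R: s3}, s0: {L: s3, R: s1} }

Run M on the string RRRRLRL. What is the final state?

s2 → s1 → s1 → s1 → s1 → s2 → s1 → s2

s2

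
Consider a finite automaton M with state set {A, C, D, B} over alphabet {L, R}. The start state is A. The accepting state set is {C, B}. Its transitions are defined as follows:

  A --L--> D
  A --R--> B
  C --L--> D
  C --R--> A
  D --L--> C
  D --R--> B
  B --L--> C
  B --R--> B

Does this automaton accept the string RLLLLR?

start at A
read 'R': A → B
read 'L': B → C
read 'L': C → D
read 'L': D → C
read 'L': C → D
read 'R': D → B
End state B is accepting.

Yes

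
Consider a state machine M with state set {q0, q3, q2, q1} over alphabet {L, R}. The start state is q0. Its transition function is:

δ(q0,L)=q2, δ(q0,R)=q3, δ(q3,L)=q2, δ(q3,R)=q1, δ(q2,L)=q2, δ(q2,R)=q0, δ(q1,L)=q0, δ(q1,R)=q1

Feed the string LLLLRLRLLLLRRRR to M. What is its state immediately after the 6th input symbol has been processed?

q2

start at q0
read 'L': q0 → q2
read 'L': q2 → q2
read 'L': q2 → q2
read 'L': q2 → q2
read 'R': q2 → q0
read 'L': q0 → q2
After 6 symbols: q2.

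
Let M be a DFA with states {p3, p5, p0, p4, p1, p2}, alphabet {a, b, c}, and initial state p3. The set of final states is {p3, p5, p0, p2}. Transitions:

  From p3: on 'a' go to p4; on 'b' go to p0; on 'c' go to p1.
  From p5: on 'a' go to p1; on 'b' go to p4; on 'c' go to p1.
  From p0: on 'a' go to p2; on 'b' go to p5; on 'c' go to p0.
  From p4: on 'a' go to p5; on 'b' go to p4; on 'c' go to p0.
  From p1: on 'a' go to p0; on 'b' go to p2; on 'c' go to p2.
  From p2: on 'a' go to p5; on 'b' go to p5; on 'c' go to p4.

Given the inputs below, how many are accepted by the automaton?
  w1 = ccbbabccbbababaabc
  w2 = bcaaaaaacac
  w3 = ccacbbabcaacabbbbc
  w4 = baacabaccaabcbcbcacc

3

w1:
  start at p3
  read 'c': p3 → p1
  read 'c': p1 → p2
  read 'b': p2 → p5
  read 'b': p5 → p4
  read 'a': p4 → p5
  read 'b': p5 → p4
  read 'c': p4 → p0
  read 'c': p0 → p0
  read 'b': p0 → p5
  read 'b': p5 → p4
  read 'a': p4 → p5
  read 'b': p5 → p4
  read 'a': p4 → p5
  read 'b': p5 → p4
  read 'a': p4 → p5
  read 'a': p5 → p1
  read 'b': p1 → p2
  read 'c': p2 → p4
  end p4, rejected
w2:
  start at p3
  read 'b': p3 → p0
  read 'c': p0 → p0
  read 'a': p0 → p2
  read 'a': p2 → p5
  read 'a': p5 → p1
  read 'a': p1 → p0
  read 'a': p0 → p2
  read 'a': p2 → p5
  read 'c': p5 → p1
  read 'a': p1 → p0
  read 'c': p0 → p0
  end p0, accepted
w3:
  start at p3
  read 'c': p3 → p1
  read 'c': p1 → p2
  read 'a': p2 → p5
  read 'c': p5 → p1
  read 'b': p1 → p2
  read 'b': p2 → p5
  read 'a': p5 → p1
  read 'b': p1 → p2
  read 'c': p2 → p4
  read 'a': p4 → p5
  read 'a': p5 → p1
  read 'c': p1 → p2
  read 'a': p2 → p5
  read 'b': p5 → p4
  read 'b': p4 → p4
  read 'b': p4 → p4
  read 'b': p4 → p4
  read 'c': p4 → p0
  end p0, accepted
w4:
  start at p3
  read 'b': p3 → p0
  read 'a': p0 → p2
  read 'a': p2 → p5
  read 'c': p5 → p1
  read 'a': p1 → p0
  read 'b': p0 → p5
  read 'a': p5 → p1
  read 'c': p1 → p2
  read 'c': p2 → p4
  read 'a': p4 → p5
  read 'a': p5 → p1
  read 'b': p1 → p2
  read 'c': p2 → p4
  read 'b': p4 → p4
  read 'c': p4 → p0
  read 'b': p0 → p5
  read 'c': p5 → p1
  read 'a': p1 → p0
  read 'c': p0 → p0
  read 'c': p0 → p0
  end p0, accepted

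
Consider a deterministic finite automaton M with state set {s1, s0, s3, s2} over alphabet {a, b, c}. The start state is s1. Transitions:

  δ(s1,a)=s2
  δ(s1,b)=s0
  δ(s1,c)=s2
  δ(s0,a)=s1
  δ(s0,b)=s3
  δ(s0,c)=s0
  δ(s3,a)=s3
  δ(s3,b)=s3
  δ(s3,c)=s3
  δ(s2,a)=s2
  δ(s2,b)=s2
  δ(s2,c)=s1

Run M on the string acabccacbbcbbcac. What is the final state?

s3

Trace: s1 -a-> s2 -c-> s1 -a-> s2 -b-> s2 -c-> s1 -c-> s2 -a-> s2 -c-> s1 -b-> s0 -b-> s3 -c-> s3 -b-> s3 -b-> s3 -c-> s3 -a-> s3 -c-> s3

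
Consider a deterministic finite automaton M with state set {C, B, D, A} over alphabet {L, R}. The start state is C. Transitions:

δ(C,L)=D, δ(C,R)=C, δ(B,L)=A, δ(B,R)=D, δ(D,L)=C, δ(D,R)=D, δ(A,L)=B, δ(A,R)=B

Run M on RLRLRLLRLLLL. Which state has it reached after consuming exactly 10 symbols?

start at C
read 'R': C → C
read 'L': C → D
read 'R': D → D
read 'L': D → C
read 'R': C → C
read 'L': C → D
read 'L': D → C
read 'R': C → C
read 'L': C → D
read 'L': D → C
After 10 symbols: C.

C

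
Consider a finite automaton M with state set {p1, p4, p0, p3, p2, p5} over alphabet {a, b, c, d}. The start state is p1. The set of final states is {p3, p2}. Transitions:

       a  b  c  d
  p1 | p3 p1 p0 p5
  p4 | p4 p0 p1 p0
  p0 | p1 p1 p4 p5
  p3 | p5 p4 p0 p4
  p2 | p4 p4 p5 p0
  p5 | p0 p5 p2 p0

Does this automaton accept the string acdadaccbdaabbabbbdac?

No

start at p1
read 'a': p1 → p3
read 'c': p3 → p0
read 'd': p0 → p5
read 'a': p5 → p0
read 'd': p0 → p5
read 'a': p5 → p0
read 'c': p0 → p4
read 'c': p4 → p1
read 'b': p1 → p1
read 'd': p1 → p5
read 'a': p5 → p0
read 'a': p0 → p1
read 'b': p1 → p1
read 'b': p1 → p1
read 'a': p1 → p3
read 'b': p3 → p4
read 'b': p4 → p0
read 'b': p0 → p1
read 'd': p1 → p5
read 'a': p5 → p0
read 'c': p0 → p4
End state p4 is not accepting.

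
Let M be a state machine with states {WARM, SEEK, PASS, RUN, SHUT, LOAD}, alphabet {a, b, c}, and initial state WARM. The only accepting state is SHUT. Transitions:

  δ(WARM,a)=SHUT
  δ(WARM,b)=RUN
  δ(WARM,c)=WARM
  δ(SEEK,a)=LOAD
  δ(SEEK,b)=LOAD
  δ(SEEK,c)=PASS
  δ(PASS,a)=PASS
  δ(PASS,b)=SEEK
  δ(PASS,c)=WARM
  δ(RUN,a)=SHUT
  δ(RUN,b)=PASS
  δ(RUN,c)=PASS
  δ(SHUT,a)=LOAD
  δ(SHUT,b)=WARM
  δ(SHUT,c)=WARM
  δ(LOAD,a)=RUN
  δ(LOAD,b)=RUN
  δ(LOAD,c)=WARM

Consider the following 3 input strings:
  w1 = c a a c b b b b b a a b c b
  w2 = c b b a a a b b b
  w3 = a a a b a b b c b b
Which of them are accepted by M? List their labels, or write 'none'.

none

w1: WARM → WARM → SHUT → LOAD → WARM → RUN → PASS → SEEK → LOAD → RUN → SHUT → LOAD → RUN → PASS → SEEK  → end SEEK, rejected
w2: WARM → WARM → RUN → PASS → PASS → PASS → PASS → SEEK → LOAD → RUN  → end RUN, rejected
w3: WARM → SHUT → LOAD → RUN → PASS → PASS → SEEK → LOAD → WARM → RUN → PASS  → end PASS, rejected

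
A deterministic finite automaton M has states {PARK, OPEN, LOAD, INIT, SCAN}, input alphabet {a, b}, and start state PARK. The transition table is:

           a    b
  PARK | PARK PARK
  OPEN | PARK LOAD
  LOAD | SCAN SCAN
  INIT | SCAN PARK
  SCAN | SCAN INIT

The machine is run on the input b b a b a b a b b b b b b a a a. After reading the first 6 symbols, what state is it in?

PARK

Trace: PARK -b-> PARK -b-> PARK -a-> PARK -b-> PARK -a-> PARK -b-> PARK
After 6 symbols: PARK.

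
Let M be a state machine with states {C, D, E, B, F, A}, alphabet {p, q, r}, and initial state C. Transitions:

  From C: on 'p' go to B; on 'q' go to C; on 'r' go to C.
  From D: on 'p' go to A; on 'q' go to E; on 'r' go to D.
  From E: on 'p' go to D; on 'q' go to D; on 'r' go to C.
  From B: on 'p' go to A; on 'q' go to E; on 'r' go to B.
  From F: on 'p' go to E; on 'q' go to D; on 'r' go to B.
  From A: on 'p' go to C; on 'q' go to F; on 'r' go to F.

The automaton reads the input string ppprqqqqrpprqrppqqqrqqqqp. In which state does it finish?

Trace: C -p-> B -p-> A -p-> C -r-> C -q-> C -q-> C -q-> C -q-> C -r-> C -p-> B -p-> A -r-> F -q-> D -r-> D -p-> A -p-> C -q-> C -q-> C -q-> C -r-> C -q-> C -q-> C -q-> C -q-> C -p-> B

B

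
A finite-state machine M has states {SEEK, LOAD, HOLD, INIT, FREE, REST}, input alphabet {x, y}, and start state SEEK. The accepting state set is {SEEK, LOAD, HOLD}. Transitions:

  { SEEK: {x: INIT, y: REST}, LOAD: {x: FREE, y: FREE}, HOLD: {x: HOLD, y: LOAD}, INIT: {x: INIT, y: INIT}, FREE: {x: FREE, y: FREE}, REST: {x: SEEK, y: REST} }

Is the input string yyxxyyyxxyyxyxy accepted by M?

Trace: SEEK -y-> REST -y-> REST -x-> SEEK -x-> INIT -y-> INIT -y-> INIT -y-> INIT -x-> INIT -x-> INIT -y-> INIT -y-> INIT -x-> INIT -y-> INIT -x-> INIT -y-> INIT
End state INIT is not accepting.

No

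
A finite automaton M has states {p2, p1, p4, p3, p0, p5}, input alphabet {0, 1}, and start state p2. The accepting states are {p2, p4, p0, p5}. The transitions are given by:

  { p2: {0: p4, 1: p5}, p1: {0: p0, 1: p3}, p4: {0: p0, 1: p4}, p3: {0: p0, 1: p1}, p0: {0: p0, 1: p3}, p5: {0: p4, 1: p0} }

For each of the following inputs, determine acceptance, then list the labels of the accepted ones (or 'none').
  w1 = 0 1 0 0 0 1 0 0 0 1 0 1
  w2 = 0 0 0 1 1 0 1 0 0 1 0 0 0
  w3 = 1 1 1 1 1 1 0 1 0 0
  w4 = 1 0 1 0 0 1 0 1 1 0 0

w2, w3, w4

w1:
  start at p2
  read '0': p2 → p4
  read '1': p4 → p4
  read '0': p4 → p0
  read '0': p0 → p0
  read '0': p0 → p0
  read '1': p0 → p3
  read '0': p3 → p0
  read '0': p0 → p0
  read '0': p0 → p0
  read '1': p0 → p3
  read '0': p3 → p0
  read '1': p0 → p3
  end p3, rejected
w2:
  start at p2
  read '0': p2 → p4
  read '0': p4 → p0
  read '0': p0 → p0
  read '1': p0 → p3
  read '1': p3 → p1
  read '0': p1 → p0
  read '1': p0 → p3
  read '0': p3 → p0
  read '0': p0 → p0
  read '1': p0 → p3
  read '0': p3 → p0
  read '0': p0 → p0
  read '0': p0 → p0
  end p0, accepted
w3:
  start at p2
  read '1': p2 → p5
  read '1': p5 → p0
  read '1': p0 → p3
  read '1': p3 → p1
  read '1': p1 → p3
  read '1': p3 → p1
  read '0': p1 → p0
  read '1': p0 → p3
  read '0': p3 → p0
  read '0': p0 → p0
  end p0, accepted
w4:
  start at p2
  read '1': p2 → p5
  read '0': p5 → p4
  read '1': p4 → p4
  read '0': p4 → p0
  read '0': p0 → p0
  read '1': p0 → p3
  read '0': p3 → p0
  read '1': p0 → p3
  read '1': p3 → p1
  read '0': p1 → p0
  read '0': p0 → p0
  end p0, accepted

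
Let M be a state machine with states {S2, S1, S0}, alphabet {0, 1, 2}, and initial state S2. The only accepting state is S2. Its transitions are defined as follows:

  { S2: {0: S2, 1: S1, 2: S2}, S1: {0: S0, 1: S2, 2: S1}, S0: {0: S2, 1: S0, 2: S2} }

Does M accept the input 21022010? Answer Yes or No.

No

Trace: S2 -2-> S2 -1-> S1 -0-> S0 -2-> S2 -2-> S2 -0-> S2 -1-> S1 -0-> S0
End state S0 is not accepting.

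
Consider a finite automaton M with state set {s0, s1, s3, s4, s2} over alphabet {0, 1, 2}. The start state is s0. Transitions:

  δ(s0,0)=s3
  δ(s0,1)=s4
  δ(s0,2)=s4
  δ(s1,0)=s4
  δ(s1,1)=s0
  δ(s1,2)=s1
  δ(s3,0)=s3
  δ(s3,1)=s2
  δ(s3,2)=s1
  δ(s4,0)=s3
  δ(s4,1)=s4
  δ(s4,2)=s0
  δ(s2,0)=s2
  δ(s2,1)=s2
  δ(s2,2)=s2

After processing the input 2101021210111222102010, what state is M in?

Trace: s0 -2-> s4 -1-> s4 -0-> s3 -1-> s2 -0-> s2 -2-> s2 -1-> s2 -2-> s2 -1-> s2 -0-> s2 -1-> s2 -1-> s2 -1-> s2 -2-> s2 -2-> s2 -2-> s2 -1-> s2 -0-> s2 -2-> s2 -0-> s2 -1-> s2 -0-> s2

s2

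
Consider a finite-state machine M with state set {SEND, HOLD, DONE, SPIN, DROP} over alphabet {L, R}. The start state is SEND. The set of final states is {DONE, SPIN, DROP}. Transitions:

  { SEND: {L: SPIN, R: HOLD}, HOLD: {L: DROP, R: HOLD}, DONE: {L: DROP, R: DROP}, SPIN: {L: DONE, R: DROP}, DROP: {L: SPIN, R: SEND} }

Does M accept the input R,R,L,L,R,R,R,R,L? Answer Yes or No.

Yes

SEND → HOLD → HOLD → DROP → SPIN → DROP → SEND → HOLD → HOLD → DROP
End state DROP is accepting.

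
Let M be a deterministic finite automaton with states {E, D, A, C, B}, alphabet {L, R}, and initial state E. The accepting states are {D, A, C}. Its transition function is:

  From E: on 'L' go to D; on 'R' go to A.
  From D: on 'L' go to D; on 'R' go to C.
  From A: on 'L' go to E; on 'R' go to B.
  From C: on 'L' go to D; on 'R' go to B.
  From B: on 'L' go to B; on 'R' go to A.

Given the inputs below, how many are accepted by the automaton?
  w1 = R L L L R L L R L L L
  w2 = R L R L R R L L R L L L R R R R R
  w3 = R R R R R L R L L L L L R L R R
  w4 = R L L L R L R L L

w1:
  start at E
  read 'R': E → A
  read 'L': A → E
  read 'L': E → D
  read 'L': D → D
  read 'R': D → C
  read 'L': C → D
  read 'L': D → D
  read 'R': D → C
  read 'L': C → D
  read 'L': D → D
  read 'L': D → D
  end D, accepted
w2:
  start at E
  read 'R': E → A
  read 'L': A → E
  read 'R': E → A
  read 'L': A → E
  read 'R': E → A
  read 'R': A → B
  read 'L': B → B
  read 'L': B → B
  read 'R': B → A
  read 'L': A → E
  read 'L': E → D
  read 'L': D → D
  read 'R': D → C
  read 'R': C → B
  read 'R': B → A
  read 'R': A → B
  read 'R': B → A
  end A, accepted
w3:
  start at E
  read 'R': E → A
  read 'R': A → B
  read 'R': B → A
  read 'R': A → B
  read 'R': B → A
  read 'L': A → E
  read 'R': E → A
  read 'L': A → E
  read 'L': E → D
  read 'L': D → D
  read 'L': D → D
  read 'L': D → D
  read 'R': D → C
  read 'L': C → D
  read 'R': D → C
  read 'R': C → B
  end B, rejected
w4:
  start at E
  read 'R': E → A
  read 'L': A → E
  read 'L': E → D
  read 'L': D → D
  read 'R': D → C
  read 'L': C → D
  read 'R': D → C
  read 'L': C → D
  read 'L': D → D
  end D, accepted

3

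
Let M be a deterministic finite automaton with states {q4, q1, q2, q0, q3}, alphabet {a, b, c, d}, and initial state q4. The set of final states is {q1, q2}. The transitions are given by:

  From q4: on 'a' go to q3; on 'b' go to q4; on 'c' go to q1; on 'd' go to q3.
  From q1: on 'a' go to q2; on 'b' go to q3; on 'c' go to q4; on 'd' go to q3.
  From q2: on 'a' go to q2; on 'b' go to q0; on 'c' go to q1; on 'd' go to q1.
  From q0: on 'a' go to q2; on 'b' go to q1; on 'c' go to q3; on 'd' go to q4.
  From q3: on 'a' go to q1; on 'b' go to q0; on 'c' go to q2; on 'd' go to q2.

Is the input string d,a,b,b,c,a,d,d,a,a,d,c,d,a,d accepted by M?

start at q4
read 'd': q4 → q3
read 'a': q3 → q1
read 'b': q1 → q3
read 'b': q3 → q0
read 'c': q0 → q3
read 'a': q3 → q1
read 'd': q1 → q3
read 'd': q3 → q2
read 'a': q2 → q2
read 'a': q2 → q2
read 'd': q2 → q1
read 'c': q1 → q4
read 'd': q4 → q3
read 'a': q3 → q1
read 'd': q1 → q3
End state q3 is not accepting.

No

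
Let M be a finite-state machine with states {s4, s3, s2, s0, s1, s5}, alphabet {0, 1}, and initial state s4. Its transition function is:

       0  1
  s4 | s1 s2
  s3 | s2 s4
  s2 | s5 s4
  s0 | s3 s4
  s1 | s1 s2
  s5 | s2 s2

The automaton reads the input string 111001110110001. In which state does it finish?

s4 → s2 → s4 → s2 → s5 → s2 → s4 → s2 → s4 → s1 → s2 → s4 → s1 → s1 → s1 → s2

s2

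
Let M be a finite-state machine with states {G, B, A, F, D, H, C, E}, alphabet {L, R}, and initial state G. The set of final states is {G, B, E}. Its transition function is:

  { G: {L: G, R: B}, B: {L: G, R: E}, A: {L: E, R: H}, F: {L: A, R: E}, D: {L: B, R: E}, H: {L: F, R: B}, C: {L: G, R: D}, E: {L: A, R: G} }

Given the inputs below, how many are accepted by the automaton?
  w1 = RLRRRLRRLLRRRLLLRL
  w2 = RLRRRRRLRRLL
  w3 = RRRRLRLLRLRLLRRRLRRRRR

2

w1: G → B → G → B → E → G → G → B → E → A → E → G → B → E → A → E → A → H → F  → end F, rejected
w2: G → B → G → B → E → G → B → E → A → H → B → G → G  → end G, accepted
w3: G → B → E → G → B → G → B → G → G → B → G → B → G → G → B → E → G → G → B → E → G → B → E  → end E, accepted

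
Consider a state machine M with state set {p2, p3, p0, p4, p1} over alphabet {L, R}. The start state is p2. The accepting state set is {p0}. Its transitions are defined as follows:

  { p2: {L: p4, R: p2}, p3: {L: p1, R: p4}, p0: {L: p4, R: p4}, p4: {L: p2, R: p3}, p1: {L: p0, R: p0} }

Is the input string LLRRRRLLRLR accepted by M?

p2 → p4 → p2 → p2 → p2 → p2 → p2 → p4 → p2 → p2 → p4 → p3
End state p3 is not accepting.

No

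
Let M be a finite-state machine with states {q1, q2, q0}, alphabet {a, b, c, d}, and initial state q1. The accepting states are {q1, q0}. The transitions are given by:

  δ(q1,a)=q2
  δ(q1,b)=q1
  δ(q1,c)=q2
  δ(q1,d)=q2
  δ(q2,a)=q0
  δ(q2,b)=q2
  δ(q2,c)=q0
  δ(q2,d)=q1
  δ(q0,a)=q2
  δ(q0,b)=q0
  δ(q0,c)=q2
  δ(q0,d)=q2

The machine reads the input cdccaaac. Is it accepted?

Yes

start at q1
read 'c': q1 → q2
read 'd': q2 → q1
read 'c': q1 → q2
read 'c': q2 → q0
read 'a': q0 → q2
read 'a': q2 → q0
read 'a': q0 → q2
read 'c': q2 → q0
End state q0 is accepting.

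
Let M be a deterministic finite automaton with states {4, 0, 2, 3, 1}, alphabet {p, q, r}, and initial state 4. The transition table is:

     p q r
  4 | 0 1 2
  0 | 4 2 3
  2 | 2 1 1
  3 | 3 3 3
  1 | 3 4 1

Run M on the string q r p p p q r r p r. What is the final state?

3

4 → 1 → 1 → 3 → 3 → 3 → 3 → 3 → 3 → 3 → 3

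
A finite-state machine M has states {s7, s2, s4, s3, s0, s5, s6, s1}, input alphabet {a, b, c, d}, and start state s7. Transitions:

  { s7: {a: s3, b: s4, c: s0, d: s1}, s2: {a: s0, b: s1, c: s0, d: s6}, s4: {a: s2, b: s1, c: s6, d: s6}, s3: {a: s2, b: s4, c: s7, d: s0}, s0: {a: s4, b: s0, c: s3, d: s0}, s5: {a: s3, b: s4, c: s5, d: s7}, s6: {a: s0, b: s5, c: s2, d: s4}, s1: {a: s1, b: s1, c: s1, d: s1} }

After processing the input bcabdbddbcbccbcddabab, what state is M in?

s1

Trace: s7 -b-> s4 -c-> s6 -a-> s0 -b-> s0 -d-> s0 -b-> s0 -d-> s0 -d-> s0 -b-> s0 -c-> s3 -b-> s4 -c-> s6 -c-> s2 -b-> s1 -c-> s1 -d-> s1 -d-> s1 -a-> s1 -b-> s1 -a-> s1 -b-> s1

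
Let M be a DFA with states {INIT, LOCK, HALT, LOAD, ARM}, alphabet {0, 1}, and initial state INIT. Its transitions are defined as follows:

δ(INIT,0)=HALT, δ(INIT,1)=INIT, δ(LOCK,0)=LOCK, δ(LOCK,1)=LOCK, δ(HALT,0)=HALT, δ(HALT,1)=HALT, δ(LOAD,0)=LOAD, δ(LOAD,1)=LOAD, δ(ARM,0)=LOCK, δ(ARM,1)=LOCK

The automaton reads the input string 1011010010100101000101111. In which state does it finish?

Trace: INIT -1-> INIT -0-> HALT -1-> HALT -1-> HALT -0-> HALT -1-> HALT -0-> HALT -0-> HALT -1-> HALT -0-> HALT -1-> HALT -0-> HALT -0-> HALT -1-> HALT -0-> HALT -1-> HALT -0-> HALT -0-> HALT -0-> HALT -1-> HALT -0-> HALT -1-> HALT -1-> HALT -1-> HALT -1-> HALT

HALT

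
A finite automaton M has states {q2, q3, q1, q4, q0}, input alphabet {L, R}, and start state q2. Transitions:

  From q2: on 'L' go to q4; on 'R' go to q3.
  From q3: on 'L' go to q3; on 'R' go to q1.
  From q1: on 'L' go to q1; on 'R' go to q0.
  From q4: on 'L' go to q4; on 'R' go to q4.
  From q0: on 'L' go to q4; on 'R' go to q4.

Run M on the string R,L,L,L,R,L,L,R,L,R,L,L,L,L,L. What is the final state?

q4

start at q2
read 'R': q2 → q3
read 'L': q3 → q3
read 'L': q3 → q3
read 'L': q3 → q3
read 'R': q3 → q1
read 'L': q1 → q1
read 'L': q1 → q1
read 'R': q1 → q0
read 'L': q0 → q4
read 'R': q4 → q4
read 'L': q4 → q4
read 'L': q4 → q4
read 'L': q4 → q4
read 'L': q4 → q4
read 'L': q4 → q4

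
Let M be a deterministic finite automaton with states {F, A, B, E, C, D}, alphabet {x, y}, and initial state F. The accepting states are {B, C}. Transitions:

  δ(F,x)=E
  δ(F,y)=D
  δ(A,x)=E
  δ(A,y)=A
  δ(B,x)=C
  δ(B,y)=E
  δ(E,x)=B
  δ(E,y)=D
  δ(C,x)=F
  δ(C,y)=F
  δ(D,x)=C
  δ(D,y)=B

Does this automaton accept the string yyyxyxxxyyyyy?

Yes

Trace: F -y-> D -y-> B -y-> E -x-> B -y-> E -x-> B -x-> C -x-> F -y-> D -y-> B -y-> E -y-> D -y-> B
End state B is accepting.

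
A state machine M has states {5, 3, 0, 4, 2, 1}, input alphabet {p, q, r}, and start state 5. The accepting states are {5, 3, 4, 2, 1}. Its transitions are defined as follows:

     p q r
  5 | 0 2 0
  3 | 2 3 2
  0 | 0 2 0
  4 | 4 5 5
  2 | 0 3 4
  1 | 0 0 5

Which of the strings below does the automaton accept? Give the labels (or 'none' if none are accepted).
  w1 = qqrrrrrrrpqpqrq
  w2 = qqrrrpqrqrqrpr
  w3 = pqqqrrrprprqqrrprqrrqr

w1, w2, w3

w1:
  start at 5
  read 'q': 5 → 2
  read 'q': 2 → 3
  read 'r': 3 → 2
  read 'r': 2 → 4
  read 'r': 4 → 5
  read 'r': 5 → 0
  read 'r': 0 → 0
  read 'r': 0 → 0
  read 'r': 0 → 0
  read 'p': 0 → 0
  read 'q': 0 → 2
  read 'p': 2 → 0
  read 'q': 0 → 2
  read 'r': 2 → 4
  read 'q': 4 → 5
  end 5, accepted
w2:
  start at 5
  read 'q': 5 → 2
  read 'q': 2 → 3
  read 'r': 3 → 2
  read 'r': 2 → 4
  read 'r': 4 → 5
  read 'p': 5 → 0
  read 'q': 0 → 2
  read 'r': 2 → 4
  read 'q': 4 → 5
  read 'r': 5 → 0
  read 'q': 0 → 2
  read 'r': 2 → 4
  read 'p': 4 → 4
  read 'r': 4 → 5
  end 5, accepted
w3:
  start at 5
  read 'p': 5 → 0
  read 'q': 0 → 2
  read 'q': 2 → 3
  read 'q': 3 → 3
  read 'r': 3 → 2
  read 'r': 2 → 4
  read 'r': 4 → 5
  read 'p': 5 → 0
  read 'r': 0 → 0
  read 'p': 0 → 0
  read 'r': 0 → 0
  read 'q': 0 → 2
  read 'q': 2 → 3
  read 'r': 3 → 2
  read 'r': 2 → 4
  read 'p': 4 → 4
  read 'r': 4 → 5
  read 'q': 5 → 2
  read 'r': 2 → 4
  read 'r': 4 → 5
  read 'q': 5 → 2
  read 'r': 2 → 4
  end 4, accepted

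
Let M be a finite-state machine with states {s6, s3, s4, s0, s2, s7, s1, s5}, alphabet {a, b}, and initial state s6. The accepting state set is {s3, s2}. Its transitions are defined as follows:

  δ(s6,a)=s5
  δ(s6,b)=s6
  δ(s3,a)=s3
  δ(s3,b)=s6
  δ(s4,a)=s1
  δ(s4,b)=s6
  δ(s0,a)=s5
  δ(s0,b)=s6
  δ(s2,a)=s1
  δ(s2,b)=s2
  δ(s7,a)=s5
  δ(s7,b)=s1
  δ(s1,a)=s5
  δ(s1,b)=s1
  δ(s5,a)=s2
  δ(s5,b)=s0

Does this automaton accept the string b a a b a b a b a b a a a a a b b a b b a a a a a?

Yes

s6 → s6 → s5 → s2 → s2 → s1 → s1 → s5 → s0 → s5 → s0 → s5 → s2 → s1 → s5 → s2 → s2 → s2 → s1 → s1 → s1 → s5 → s2 → s1 → s5 → s2
End state s2 is accepting.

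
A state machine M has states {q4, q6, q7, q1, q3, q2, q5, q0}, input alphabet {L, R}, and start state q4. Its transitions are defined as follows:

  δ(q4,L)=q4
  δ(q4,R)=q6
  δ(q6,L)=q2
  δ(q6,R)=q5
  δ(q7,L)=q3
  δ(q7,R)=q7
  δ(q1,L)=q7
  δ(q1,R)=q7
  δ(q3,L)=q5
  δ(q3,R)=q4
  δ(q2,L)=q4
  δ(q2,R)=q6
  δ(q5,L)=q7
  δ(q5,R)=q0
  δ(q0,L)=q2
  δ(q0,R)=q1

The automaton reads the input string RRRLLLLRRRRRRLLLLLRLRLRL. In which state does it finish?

q2

start at q4
read 'R': q4 → q6
read 'R': q6 → q5
read 'R': q5 → q0
read 'L': q0 → q2
read 'L': q2 → q4
read 'L': q4 → q4
read 'L': q4 → q4
read 'R': q4 → q6
read 'R': q6 → q5
read 'R': q5 → q0
read 'R': q0 → q1
read 'R': q1 → q7
read 'R': q7 → q7
read 'L': q7 → q3
read 'L': q3 → q5
read 'L': q5 → q7
read 'L': q7 → q3
read 'L': q3 → q5
read 'R': q5 → q0
read 'L': q0 → q2
read 'R': q2 → q6
read 'L': q6 → q2
read 'R': q2 → q6
read 'L': q6 → q2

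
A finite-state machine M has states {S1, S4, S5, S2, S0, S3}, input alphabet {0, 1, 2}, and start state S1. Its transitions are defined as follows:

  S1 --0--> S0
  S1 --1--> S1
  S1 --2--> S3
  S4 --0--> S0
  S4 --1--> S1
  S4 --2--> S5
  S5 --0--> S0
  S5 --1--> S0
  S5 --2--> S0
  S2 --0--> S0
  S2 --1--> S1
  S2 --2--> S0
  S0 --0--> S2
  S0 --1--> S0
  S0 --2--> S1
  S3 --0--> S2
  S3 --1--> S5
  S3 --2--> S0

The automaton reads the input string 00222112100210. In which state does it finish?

S2

S1 → S0 → S2 → S0 → S1 → S3 → S5 → S0 → S1 → S1 → S0 → S2 → S0 → S0 → S2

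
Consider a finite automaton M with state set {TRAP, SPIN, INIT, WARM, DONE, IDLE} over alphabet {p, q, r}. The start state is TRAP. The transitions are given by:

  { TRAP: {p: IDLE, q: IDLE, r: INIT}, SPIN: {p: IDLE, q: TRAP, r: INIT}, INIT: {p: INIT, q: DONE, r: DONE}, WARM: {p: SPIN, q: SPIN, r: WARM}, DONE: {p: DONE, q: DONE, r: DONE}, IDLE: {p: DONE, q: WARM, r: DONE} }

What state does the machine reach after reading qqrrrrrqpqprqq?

DONE

TRAP → IDLE → WARM → WARM → WARM → WARM → WARM → WARM → SPIN → IDLE → WARM → SPIN → INIT → DONE → DONE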